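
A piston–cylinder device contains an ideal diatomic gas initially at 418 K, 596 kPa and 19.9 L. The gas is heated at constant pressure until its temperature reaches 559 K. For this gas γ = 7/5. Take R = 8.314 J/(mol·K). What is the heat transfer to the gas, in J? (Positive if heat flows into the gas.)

14000 J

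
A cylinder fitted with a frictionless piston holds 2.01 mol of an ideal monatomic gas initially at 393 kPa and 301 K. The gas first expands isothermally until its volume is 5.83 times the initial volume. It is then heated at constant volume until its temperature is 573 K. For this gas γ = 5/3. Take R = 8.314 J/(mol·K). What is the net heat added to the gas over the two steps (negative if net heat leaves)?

15700 J

V₁ = nRT₁/P₁ = 2.01×8.314×301/393 = 12.8 L.
Step 1 — Isothermal: T stays 301 K; PV = const ⇒ V₂ = 74.6 L, P₂ = 67.4 kPa.
ΔU = 0 (ideal gas, T constant).
W = nRT ln(V₂/V₁) = 2.01×8.314×301×ln(5.83) = 8870 J.
Q = ΔU + W = 8870 J.
State after step 1: P = 67.4 kPa, V = 74.6 L, T = 301 K.
Step 2 — Isochoric: V stays 74.6 L; P/T = const ⇒ T₂ = 573 K, P₂ = 128 kPa.
W = 0 (no volume change).
ΔU = nCvΔT = 2.01×12.5×(573−301) = 6820 J.
Q = ΔU = 6820 J.
Net over both steps: W = 8870 J, Q = 15700 J, ΔU = 6820 J.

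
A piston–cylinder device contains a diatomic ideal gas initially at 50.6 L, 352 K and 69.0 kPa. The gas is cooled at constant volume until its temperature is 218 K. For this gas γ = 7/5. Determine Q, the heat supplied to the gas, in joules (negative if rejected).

n = P₁V₁/(RT₁) = 69.0×50.6/(8.314×352) = 1.19 mol.
Isochoric: V stays 50.6 L; P/T = const ⇒ T₂ = 218 K, P₂ = 42.7 kPa.
W = 0 (no volume change).
ΔU = nCvΔT = 1.19×20.8×(218−352) = -3320 J.
Q = ΔU = -3320 J.

-3320 J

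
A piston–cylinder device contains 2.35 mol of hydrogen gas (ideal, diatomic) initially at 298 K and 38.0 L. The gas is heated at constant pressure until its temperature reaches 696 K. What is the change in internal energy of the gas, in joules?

19400 J

P₁ = nRT₁/V₁ = 2.35×8.314×298/38.0 = 153 kPa.
Isobaric: P stays 153 kPa; V/T = const ⇒ T₂ = 696 K, V₂ = 88.8 L.
For an ideal gas ΔU = nCvΔT with Cv = (5/2)R = 20.8 J/(mol·K).
ΔU = 2.35×20.8×(696−298) = 19400 J.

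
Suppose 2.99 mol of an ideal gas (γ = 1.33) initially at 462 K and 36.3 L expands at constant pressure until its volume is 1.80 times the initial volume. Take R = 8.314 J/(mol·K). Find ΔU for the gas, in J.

27800 J

P₁ = nRT₁/V₁ = 2.99×8.314×462/36.3 = 316 kPa.
Isobaric: P stays 316 kPa; V/T = const ⇒ T₂ = 832 K, V₂ = 65.3 L.
For an ideal gas ΔU = nCvΔT with Cv = R/(γ−1) = 25.2 J/(mol·K).
ΔU = 2.99×25.2×(832−462) = 27800 J.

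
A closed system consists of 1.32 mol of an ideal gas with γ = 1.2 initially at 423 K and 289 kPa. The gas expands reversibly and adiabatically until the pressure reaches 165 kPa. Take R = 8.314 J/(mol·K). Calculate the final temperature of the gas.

385 K

V₁ = nRT₁/P₁ = 1.32×8.314×423/289 = 16.1 L.
Adiabatic: T₂/T₁ = (P₂/P₁)^((γ−1)/γ) ⇒ T₂ = 423×(0.571)^0.167 = 385 K; V₂ = 25.6 L.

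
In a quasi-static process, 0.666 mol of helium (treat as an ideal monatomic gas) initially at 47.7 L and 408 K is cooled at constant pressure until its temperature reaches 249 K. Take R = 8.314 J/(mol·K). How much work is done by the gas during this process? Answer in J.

P₁ = nRT₁/V₁ = 0.666×8.314×408/47.7 = 47.4 kPa.
Isobaric: P stays 47.4 kPa; V/T = const ⇒ T₂ = 249 K, V₂ = 29.1 L.
W = PΔV = 47.4×(29.1−47.7) kPa·L = -880 J.

-880 J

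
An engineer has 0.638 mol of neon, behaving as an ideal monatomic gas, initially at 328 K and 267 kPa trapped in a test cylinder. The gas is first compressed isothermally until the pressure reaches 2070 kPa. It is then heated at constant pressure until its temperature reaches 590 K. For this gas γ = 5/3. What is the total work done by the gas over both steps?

-2170 J

V₁ = nRT₁/P₁ = 0.638×8.314×328/267 = 6.52 L.
Step 1 — Isothermal: T stays 328 K; PV = const ⇒ V₂ = 0.840 L, P₂ = 2070 kPa.
ΔU = 0 (ideal gas, T constant).
W = nRT ln(V₂/V₁) = 0.638×8.314×328×ln(0.129) = -3560 J.
Q = ΔU + W = -3560 J.
State after step 1: P = 2070 kPa, V = 0.840 L, T = 328 K.
Step 2 — Isobaric: P stays 2070 kPa; V/T = const ⇒ T₂ = 590 K, V₂ = 1.51 L.
W = PΔV = 2070×(1.51−0.840) kPa·L = 1390 J.
ΔU = nCvΔT = 0.638×12.5×(590−328) = 2080 J.
Q = ΔU + W = nCpΔT = 3470 J.
Net over both steps: W = -2170 J, Q = -88.9 J, ΔU = 2080 J.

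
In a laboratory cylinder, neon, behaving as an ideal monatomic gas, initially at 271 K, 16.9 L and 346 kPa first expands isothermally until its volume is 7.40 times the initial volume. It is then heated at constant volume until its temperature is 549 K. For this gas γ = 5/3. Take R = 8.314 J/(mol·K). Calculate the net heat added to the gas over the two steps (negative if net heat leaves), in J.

n = P₁V₁/(RT₁) = 346×16.9/(8.314×271) = 2.60 mol.
Step 1 — Isothermal: T stays 271 K; PV = const ⇒ V₂ = 125 L, P₂ = 46.8 kPa.
ΔU = 0 (ideal gas, T constant).
W = nRT ln(V₂/V₁) = 2.60×8.314×271×ln(7.40) = 11700 J.
Q = ΔU + W = 11700 J.
State after step 1: P = 46.8 kPa, V = 125 L, T = 271 K.
Step 2 — Isochoric: V stays 125 L; P/T = const ⇒ T₂ = 549 K, P₂ = 94.7 kPa.
W = 0 (no volume change).
ΔU = nCvΔT = 2.60×12.5×(549−271) = 9000 J.
Q = ΔU = 9000 J.
Net over both steps: W = 11700 J, Q = 20700 J, ΔU = 9000 J.

20700 J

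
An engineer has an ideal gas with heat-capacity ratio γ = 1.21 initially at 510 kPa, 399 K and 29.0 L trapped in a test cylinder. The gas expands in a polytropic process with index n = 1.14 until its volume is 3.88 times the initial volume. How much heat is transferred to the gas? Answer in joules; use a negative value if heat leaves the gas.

6090 J

n = P₁V₁/(RT₁) = 510×29.0/(8.314×399) = 4.46 mol.
Polytropic n=1.14: T₂ = T₁(V₁/V₂)^(n−1) = 399×(0.258)^0.14 = 330 K; P₂ = P₁(V₁/V₂)^n = 109 kPa.
W = (P₁V₁−P₂V₂)/(n−1) = (510×29.0−109×113)/0.14 = 18300 J.
ΔU = nCvΔT = 4.46×39.6×(330−399) = -12200 J.
Q = ΔU + W = 6090 J.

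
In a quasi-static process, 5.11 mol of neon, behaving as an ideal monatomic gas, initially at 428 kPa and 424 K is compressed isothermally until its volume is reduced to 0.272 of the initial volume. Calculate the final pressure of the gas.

V₁ = nRT₁/P₁ = 5.11×8.314×424/428 = 42.1 L.
Isothermal: T stays 424 K; PV = const ⇒ V₂ = 11.4 L, P₂ = 1570 kPa.

1570 kPa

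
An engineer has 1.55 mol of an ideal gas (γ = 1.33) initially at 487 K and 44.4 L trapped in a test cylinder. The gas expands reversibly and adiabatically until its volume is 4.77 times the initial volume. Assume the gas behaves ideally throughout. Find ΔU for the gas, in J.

-7660 J

P₁ = nRT₁/V₁ = 1.55×8.314×487/44.4 = 141 kPa.
Adiabatic: TV^(γ−1) = const ⇒ T₂ = 487×(0.210)^0.330 = 291 K; PV^γ = const ⇒ P₂ = 17.7 kPa.
For an ideal gas ΔU = nCvΔT with Cv = R/(γ−1) = 25.2 J/(mol·K).
ΔU = 1.55×25.2×(291−487) = -7660 J.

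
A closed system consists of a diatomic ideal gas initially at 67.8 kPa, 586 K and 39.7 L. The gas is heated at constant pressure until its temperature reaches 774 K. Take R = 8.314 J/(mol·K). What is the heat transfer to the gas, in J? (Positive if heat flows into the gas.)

3020 J

n = P₁V₁/(RT₁) = 67.8×39.7/(8.314×586) = 0.552 mol.
Isobaric: P stays 67.8 kPa; V/T = const ⇒ T₂ = 774 K, V₂ = 52.4 L.
W = PΔV = 67.8×(52.4−39.7) kPa·L = 864 J.
ΔU = nCvΔT = 0.552×20.8×(774−586) = 2160 J.
Q = ΔU + W = nCpΔT = 3020 J.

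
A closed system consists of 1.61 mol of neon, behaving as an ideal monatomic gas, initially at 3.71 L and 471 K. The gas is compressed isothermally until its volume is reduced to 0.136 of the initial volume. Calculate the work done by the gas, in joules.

-12600 J

P₁ = nRT₁/V₁ = 1.61×8.314×471/3.71 = 1700 kPa.
Isothermal: T stays 471 K; PV = const ⇒ V₂ = 0.505 L, P₂ = 12500 kPa.
W = nRT ln(V₂/V₁) = 1.61×8.314×471×ln(0.136) = -12600 J.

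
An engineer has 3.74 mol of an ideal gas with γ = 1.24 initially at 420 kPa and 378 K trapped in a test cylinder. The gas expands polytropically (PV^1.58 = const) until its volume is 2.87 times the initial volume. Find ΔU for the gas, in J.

V₁ = nRT₁/P₁ = 3.74×8.314×378/420 = 28.0 L.
Polytropic n=1.58: T₂ = T₁(V₁/V₂)^(n−1) = 378×(0.348)^0.58 = 205 K; P₂ = P₁(V₁/V₂)^n = 79.4 kPa.
For an ideal gas ΔU = nCvΔT with Cv = R/(γ−1) = 34.6 J/(mol·K).
ΔU = 3.74×34.6×(205−378) = -22400 J.

-22400 J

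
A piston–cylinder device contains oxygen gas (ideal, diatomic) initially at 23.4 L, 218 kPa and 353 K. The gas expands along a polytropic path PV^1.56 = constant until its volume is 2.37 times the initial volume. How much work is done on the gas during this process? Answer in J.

-3490 J

n = P₁V₁/(RT₁) = 218×23.4/(8.314×353) = 1.74 mol.
Polytropic n=1.56: T₂ = T₁(V₁/V₂)^(n−1) = 353×(0.422)^0.56 = 218 K; P₂ = P₁(V₁/V₂)^n = 56.7 kPa.
W = (P₁V₁−P₂V₂)/(n−1) = (218×23.4−56.7×55.5)/0.56 = 3490 J.
Work done on the gas = −W_by = -3490 J.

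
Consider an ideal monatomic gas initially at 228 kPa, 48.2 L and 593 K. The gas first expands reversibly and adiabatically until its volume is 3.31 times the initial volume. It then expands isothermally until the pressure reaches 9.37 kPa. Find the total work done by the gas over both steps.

15000 J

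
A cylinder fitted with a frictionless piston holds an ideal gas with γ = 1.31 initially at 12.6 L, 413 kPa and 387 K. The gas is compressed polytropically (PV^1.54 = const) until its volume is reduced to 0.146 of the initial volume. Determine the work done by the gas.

-17600 J

n = P₁V₁/(RT₁) = 413×12.6/(8.314×387) = 1.62 mol.
Polytropic n=1.54: T₂ = T₁(V₁/V₂)^(n−1) = 387×(6.85)^0.54 = 1090 K; P₂ = P₁(V₁/V₂)^n = 8000 kPa.
W = (P₁V₁−P₂V₂)/(n−1) = (413×12.6−8000×1.84)/0.54 = -17600 J.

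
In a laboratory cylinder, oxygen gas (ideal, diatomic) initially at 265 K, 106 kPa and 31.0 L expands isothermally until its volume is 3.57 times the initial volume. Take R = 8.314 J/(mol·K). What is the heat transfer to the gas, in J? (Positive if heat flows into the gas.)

4180 J

n = P₁V₁/(RT₁) = 106×31.0/(8.314×265) = 1.49 mol.
Isothermal: T stays 265 K; PV = const ⇒ V₂ = 111 L, P₂ = 29.7 kPa.
ΔU = 0 (ideal gas, T constant).
W = nRT ln(V₂/V₁) = 1.49×8.314×265×ln(3.57) = 4180 J.
Q = ΔU + W = 4180 J.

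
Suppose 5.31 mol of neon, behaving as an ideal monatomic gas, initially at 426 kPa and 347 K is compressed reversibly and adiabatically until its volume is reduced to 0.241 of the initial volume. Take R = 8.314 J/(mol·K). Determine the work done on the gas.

36400 J

V₁ = nRT₁/P₁ = 5.31×8.314×347/426 = 36.0 L.
Adiabatic: TV^(γ−1) = const ⇒ T₂ = 347×(4.15)^0.667 = 896 K; PV^γ = const ⇒ P₂ = 4560 kPa.
ΔU = nCvΔT = 5.31×12.5×(896−347) = 36400 J.
Q = 0 for an adiabatic process, so W = −ΔU = -36400 J.
Work done on the gas = −W_by = 36400 J.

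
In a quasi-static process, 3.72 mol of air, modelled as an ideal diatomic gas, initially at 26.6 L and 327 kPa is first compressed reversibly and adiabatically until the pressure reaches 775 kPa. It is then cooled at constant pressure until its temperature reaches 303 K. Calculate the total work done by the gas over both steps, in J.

-7840 J

T₁ = P₁V₁/(nR) = 327×26.6/(3.72×8.314) = 281 K.
Step 1 — Adiabatic: T₂/T₁ = (P₂/P₁)^((γ−1)/γ) ⇒ T₂ = 281×(2.37)^0.286 = 360 K; V₂ = 14.4 L.
ΔU = nCvΔT = 3.72×20.8×(360−281) = 6080 J.
Q = 0 for an adiabatic process, so W = −ΔU = -6080 J.
State after step 1: P = 775 kPa, V = 14.4 L, T = 360 K.
Step 2 — Isobaric: P stays 775 kPa; V/T = const ⇒ T₂ = 303 K, V₂ = 12.1 L.
W = PΔV = 775×(12.1−14.4) kPa·L = -1760 J.
ΔU = nCvΔT = 3.72×20.8×(303−360) = -4400 J.
Q = ΔU + W = nCpΔT = -6160 J.
Net over both steps: W = -7840 J, Q = -6160 J, ΔU = 1680 J.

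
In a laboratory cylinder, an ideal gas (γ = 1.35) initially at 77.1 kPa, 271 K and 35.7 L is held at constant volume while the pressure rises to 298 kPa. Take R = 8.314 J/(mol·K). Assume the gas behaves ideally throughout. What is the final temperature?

Isochoric: V stays 35.7 L; P/T = const ⇒ T₂ = 1050 K, P₂ = 298 kPa.

1050 K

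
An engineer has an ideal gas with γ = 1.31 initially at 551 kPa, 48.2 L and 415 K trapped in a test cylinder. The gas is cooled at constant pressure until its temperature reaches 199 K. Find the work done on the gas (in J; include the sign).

13800 J

n = P₁V₁/(RT₁) = 551×48.2/(8.314×415) = 7.70 mol.
Isobaric: P stays 551 kPa; V/T = const ⇒ T₂ = 199 K, V₂ = 23.1 L.
W = PΔV = 551×(23.1−48.2) kPa·L = -13800 J.
Work done on the gas = −W_by = 13800 J.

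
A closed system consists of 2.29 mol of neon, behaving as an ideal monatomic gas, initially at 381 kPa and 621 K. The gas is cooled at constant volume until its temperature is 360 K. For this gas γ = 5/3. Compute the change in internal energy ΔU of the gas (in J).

V₁ = nRT₁/P₁ = 2.29×8.314×621/381 = 31.0 L.
Isochoric: V stays 31.0 L; P/T = const ⇒ T₂ = 360 K, P₂ = 221 kPa.
For an ideal gas ΔU = nCvΔT with Cv = (3/2)R = 12.5 J/(mol·K).
ΔU = 2.29×12.5×(360−621) = -7450 J.

-7450 J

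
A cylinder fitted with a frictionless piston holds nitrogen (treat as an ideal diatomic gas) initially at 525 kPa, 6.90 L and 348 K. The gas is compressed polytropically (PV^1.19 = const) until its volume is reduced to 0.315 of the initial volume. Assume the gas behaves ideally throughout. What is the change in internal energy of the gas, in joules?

2220 J

n = P₁V₁/(RT₁) = 525×6.90/(8.314×348) = 1.25 mol.
Polytropic n=1.19: T₂ = T₁(V₁/V₂)^(n−1) = 348×(3.17)^0.19 = 433 K; P₂ = P₁(V₁/V₂)^n = 2080 kPa.
For an ideal gas ΔU = nCvΔT with Cv = (5/2)R = 20.8 J/(mol·K).
ΔU = 1.25×20.8×(433−348) = 2220 J.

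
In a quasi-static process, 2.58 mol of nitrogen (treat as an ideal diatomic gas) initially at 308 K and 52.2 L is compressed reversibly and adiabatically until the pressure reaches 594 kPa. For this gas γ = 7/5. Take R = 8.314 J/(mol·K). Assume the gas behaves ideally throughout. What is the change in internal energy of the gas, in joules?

9170 J

P₁ = nRT₁/V₁ = 2.58×8.314×308/52.2 = 127 kPa.
Adiabatic: T₂/T₁ = (P₂/P₁)^((γ−1)/γ) ⇒ T₂ = 308×(4.69)^0.286 = 479 K; V₂ = 17.3 L.
For an ideal gas ΔU = nCvΔT with Cv = (5/2)R = 20.8 J/(mol·K).
ΔU = 2.58×20.8×(479−308) = 9170 J.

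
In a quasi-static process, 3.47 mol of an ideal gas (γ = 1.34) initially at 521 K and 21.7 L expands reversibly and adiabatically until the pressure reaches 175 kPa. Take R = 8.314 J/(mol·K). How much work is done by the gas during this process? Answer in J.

13000 J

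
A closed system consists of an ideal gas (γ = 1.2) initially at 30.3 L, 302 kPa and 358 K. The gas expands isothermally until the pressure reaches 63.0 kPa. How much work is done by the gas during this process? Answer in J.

n = P₁V₁/(RT₁) = 302×30.3/(8.314×358) = 3.07 mol.
Isothermal: T stays 358 K; PV = const ⇒ V₂ = 145 L, P₂ = 63.0 kPa.
W = nRT ln(V₂/V₁) = 3.07×8.314×358×ln(4.79) = 14300 J.

14300 J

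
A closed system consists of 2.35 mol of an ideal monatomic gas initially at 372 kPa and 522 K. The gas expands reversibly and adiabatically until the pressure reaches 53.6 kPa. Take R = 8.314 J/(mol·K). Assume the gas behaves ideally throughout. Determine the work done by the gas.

V₁ = nRT₁/P₁ = 2.35×8.314×522/372 = 27.4 L.
Adiabatic: T₂/T₁ = (P₂/P₁)^((γ−1)/γ) ⇒ T₂ = 522×(0.144)^0.400 = 241 K; V₂ = 87.7 L.
ΔU = nCvΔT = 2.35×12.5×(241−522) = -8250 J.
Q = 0 for an adiabatic process, so W = −ΔU = 8250 J.

8250 J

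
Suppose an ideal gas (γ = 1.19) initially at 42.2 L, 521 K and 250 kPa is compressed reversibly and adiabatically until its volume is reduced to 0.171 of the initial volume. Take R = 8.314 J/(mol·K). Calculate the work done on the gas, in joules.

n = P₁V₁/(RT₁) = 250×42.2/(8.314×521) = 2.44 mol.
Adiabatic: TV^(γ−1) = const ⇒ T₂ = 521×(5.85)^0.190 = 729 K; PV^γ = const ⇒ P₂ = 2040 kPa.
ΔU = nCvΔT = 2.44×43.8×(729−521) = 22100 J.
Q = 0 for an adiabatic process, so W = −ΔU = -22100 J.
Work done on the gas = −W_by = 22100 J.

22100 J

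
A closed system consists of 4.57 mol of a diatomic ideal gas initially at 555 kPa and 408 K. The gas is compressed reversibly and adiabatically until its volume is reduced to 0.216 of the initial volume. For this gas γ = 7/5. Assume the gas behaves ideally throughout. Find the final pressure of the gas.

V₁ = nRT₁/P₁ = 4.57×8.314×408/555 = 27.9 L.
Adiabatic: TV^(γ−1) = const ⇒ T₂ = 408×(4.63)^0.400 = 753 K; PV^γ = const ⇒ P₂ = 4740 kPa.

4740 kPa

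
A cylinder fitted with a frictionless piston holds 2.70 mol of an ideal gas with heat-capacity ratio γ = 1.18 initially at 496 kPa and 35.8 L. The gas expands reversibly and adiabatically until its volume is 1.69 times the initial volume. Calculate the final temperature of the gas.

720 K

T₁ = P₁V₁/(nR) = 496×35.8/(2.70×8.314) = 791 K.
Adiabatic: TV^(γ−1) = const ⇒ T₂ = 791×(0.592)^0.180 = 720 K; PV^γ = const ⇒ P₂ = 267 kPa.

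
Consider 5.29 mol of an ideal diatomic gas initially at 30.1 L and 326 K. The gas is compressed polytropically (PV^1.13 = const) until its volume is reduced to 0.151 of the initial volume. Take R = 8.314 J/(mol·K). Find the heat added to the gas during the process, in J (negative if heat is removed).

P₁ = nRT₁/V₁ = 5.29×8.314×326/30.1 = 476 kPa.
Polytropic n=1.13: T₂ = T₁(V₁/V₂)^(n−1) = 326×(6.62)^0.13 = 417 K; P₂ = P₁(V₁/V₂)^n = 4030 kPa.
W = (P₁V₁−P₂V₂)/(n−1) = (476×30.1−4030×4.55)/0.13 = -30700 J.
ΔU = nCvΔT = 5.29×20.8×(417−326) = 9990 J.
Q = ΔU + W = -20700 J.

-20700 J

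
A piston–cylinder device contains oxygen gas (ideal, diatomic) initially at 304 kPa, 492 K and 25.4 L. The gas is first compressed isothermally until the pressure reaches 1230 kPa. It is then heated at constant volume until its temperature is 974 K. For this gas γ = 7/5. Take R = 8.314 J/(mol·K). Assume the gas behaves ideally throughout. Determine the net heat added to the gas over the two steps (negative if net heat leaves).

n = P₁V₁/(RT₁) = 304×25.4/(8.314×492) = 1.89 mol.
Step 1 — Isothermal: T stays 492 K; PV = const ⇒ V₂ = 6.28 L, P₂ = 1230 kPa.
ΔU = 0 (ideal gas, T constant).
W = nRT ln(V₂/V₁) = 1.89×8.314×492×ln(0.247) = -10800 J.
Q = ΔU + W = -10800 J.
State after step 1: P = 1230 kPa, V = 6.28 L, T = 492 K.
Step 2 — Isochoric: V stays 6.28 L; P/T = const ⇒ T₂ = 974 K, P₂ = 2440 kPa.
W = 0 (no volume change).
ΔU = nCvΔT = 1.89×20.8×(974−492) = 18900 J.
Q = ΔU = 18900 J.
Net over both steps: W = -10800 J, Q = 8120 J, ΔU = 18900 J.

8120 J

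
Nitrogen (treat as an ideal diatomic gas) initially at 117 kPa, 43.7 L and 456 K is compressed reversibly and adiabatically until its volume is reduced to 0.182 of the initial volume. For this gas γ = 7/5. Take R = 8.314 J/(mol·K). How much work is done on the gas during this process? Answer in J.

n = P₁V₁/(RT₁) = 117×43.7/(8.314×456) = 1.35 mol.
Adiabatic: TV^(γ−1) = const ⇒ T₂ = 456×(5.49)^0.400 = 901 K; PV^γ = const ⇒ P₂ = 1270 kPa.
ΔU = nCvΔT = 1.35×20.8×(901−456) = 12500 J.
Q = 0 for an adiabatic process, so W = −ΔU = -12500 J.
Work done on the gas = −W_by = 12500 J.

12500 J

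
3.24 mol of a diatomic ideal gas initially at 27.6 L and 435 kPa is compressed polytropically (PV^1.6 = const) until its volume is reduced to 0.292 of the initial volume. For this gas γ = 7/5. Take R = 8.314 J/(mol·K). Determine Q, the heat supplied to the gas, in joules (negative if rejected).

T₁ = P₁V₁/(nR) = 435×27.6/(3.24×8.314) = 446 K.
Polytropic n=1.6: T₂ = T₁(V₁/V₂)^(n−1) = 446×(3.42)^0.60 = 933 K; P₂ = P₁(V₁/V₂)^n = 3120 kPa.
W = (P₁V₁−P₂V₂)/(n−1) = (435×27.6−3120×8.06)/0.60 = -21900 J.
ΔU = nCvΔT = 3.24×20.8×(933−446) = 32800 J.
Q = ΔU + W = 10900 J.

10900 J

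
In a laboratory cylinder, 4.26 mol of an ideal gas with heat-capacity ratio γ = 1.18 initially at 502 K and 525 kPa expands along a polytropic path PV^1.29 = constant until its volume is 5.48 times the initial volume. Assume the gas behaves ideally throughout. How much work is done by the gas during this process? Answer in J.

23900 J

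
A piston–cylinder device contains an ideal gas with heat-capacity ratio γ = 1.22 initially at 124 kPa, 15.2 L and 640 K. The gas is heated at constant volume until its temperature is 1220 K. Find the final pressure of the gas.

236 kPa

Isochoric: V stays 15.2 L; P/T = const ⇒ T₂ = 1220 K, P₂ = 236 kPa.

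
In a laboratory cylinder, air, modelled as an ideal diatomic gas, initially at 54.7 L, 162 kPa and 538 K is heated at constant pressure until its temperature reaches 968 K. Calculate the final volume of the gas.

98.4 L

Isobaric: P stays 162 kPa; V/T = const ⇒ T₂ = 968 K, V₂ = 98.4 L.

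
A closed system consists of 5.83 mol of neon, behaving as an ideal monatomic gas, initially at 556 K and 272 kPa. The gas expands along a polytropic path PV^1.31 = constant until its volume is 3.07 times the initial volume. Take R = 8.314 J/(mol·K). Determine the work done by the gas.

V₁ = nRT₁/P₁ = 5.83×8.314×556/272 = 99.1 L.
Polytropic n=1.31: T₂ = T₁(V₁/V₂)^(n−1) = 556×(0.326)^0.31 = 393 K; P₂ = P₁(V₁/V₂)^n = 62.6 kPa.
W = (P₁V₁−P₂V₂)/(n−1) = (272×99.1−62.6×304)/0.31 = 25500 J.

25500 J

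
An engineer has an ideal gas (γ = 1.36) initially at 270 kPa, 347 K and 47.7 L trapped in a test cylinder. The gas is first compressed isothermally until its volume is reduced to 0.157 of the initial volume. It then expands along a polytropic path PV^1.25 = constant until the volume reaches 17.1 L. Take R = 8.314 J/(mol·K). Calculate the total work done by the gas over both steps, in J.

n = P₁V₁/(RT₁) = 270×47.7/(8.314×347) = 4.46 mol.
Step 1 — Isothermal: T stays 347 K; PV = const ⇒ V₂ = 7.49 L, P₂ = 1720 kPa.
ΔU = 0 (ideal gas, T constant).
W = nRT ln(V₂/V₁) = 4.46×8.314×347×ln(0.157) = -23800 J.
Q = ΔU + W = -23800 J.
State after step 1: P = 1720 kPa, V = 7.49 L, T = 347 K.
Step 2 — Polytropic n=1.25: T₂ = T₁(V₁/V₂)^(n−1) = 347×(0.438)^0.25 = 282 K; P₂ = P₁(V₁/V₂)^n = 613 kPa.
W = (P₁V₁−P₂V₂)/(n−1) = (1720×7.49−613×17.1)/0.25 = 9610 J.
ΔU = nCvΔT = 4.46×23.1×(282−347) = -6670 J.
Q = ΔU + W = 2940 J.
Net over both steps: W = -14200 J, Q = -20900 J, ΔU = -6670 J.

-14200 J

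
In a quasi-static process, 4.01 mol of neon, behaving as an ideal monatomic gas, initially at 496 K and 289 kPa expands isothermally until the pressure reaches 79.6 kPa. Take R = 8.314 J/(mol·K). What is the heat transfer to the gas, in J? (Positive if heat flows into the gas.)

21300 J

V₁ = nRT₁/P₁ = 4.01×8.314×496/289 = 57.2 L.
Isothermal: T stays 496 K; PV = const ⇒ V₂ = 208 L, P₂ = 79.6 kPa.
ΔU = 0 (ideal gas, T constant).
W = nRT ln(V₂/V₁) = 4.01×8.314×496×ln(3.63) = 21300 J.
Q = ΔU + W = 21300 J.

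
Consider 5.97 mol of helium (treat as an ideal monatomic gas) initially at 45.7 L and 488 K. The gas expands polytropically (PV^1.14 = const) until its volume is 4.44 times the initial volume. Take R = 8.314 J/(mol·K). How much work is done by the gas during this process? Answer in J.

32600 J

P₁ = nRT₁/V₁ = 5.97×8.314×488/45.7 = 530 kPa.
Polytropic n=1.14: T₂ = T₁(V₁/V₂)^(n−1) = 488×(0.225)^0.14 = 396 K; P₂ = P₁(V₁/V₂)^n = 96.9 kPa.
W = (P₁V₁−P₂V₂)/(n−1) = (530×45.7−96.9×203)/0.14 = 32600 J.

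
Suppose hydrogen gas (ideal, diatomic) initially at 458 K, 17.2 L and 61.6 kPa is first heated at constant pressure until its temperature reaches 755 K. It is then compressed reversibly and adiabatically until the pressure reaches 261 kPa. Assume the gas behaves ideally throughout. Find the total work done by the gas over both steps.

n = P₁V₁/(RT₁) = 61.6×17.2/(8.314×458) = 0.278 mol.
Step 1 — Isobaric: P stays 61.6 kPa; V/T = const ⇒ T₂ = 755 K, V₂ = 28.4 L.
W = PΔV = 61.6×(28.4−17.2) kPa·L = 687 J.
ΔU = nCvΔT = 0.278×20.8×(755−458) = 1720 J.
Q = ΔU + W = nCpΔT = 2400 J.
State after step 1: P = 61.6 kPa, V = 28.4 L, T = 755 K.
Step 2 — Adiabatic: T₂/T₁ = (P₂/P₁)^((γ−1)/γ) ⇒ T₂ = 755×(4.24)^0.286 = 1140 K; V₂ = 10.1 L.
ΔU = nCvΔT = 0.278×20.8×(1140−755) = 2230 J.
Q = 0 for an adiabatic process, so W = −ΔU = -2230 J.
Net over both steps: W = -1540 J, Q = 2400 J, ΔU = 3950 J.

-1540 J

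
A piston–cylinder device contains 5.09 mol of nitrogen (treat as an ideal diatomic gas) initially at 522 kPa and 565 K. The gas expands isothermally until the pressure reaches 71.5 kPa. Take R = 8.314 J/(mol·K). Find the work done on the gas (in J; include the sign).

-47500 J

V₁ = nRT₁/P₁ = 5.09×8.314×565/522 = 45.8 L.
Isothermal: T stays 565 K; PV = const ⇒ V₂ = 334 L, P₂ = 71.5 kPa.
W = nRT ln(V₂/V₁) = 5.09×8.314×565×ln(7.30) = 47500 J.
Work done on the gas = −W_by = -47500 J.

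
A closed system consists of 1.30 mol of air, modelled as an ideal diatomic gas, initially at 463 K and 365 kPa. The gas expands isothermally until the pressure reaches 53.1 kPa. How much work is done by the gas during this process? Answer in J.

9650 J

V₁ = nRT₁/P₁ = 1.30×8.314×463/365 = 13.7 L.
Isothermal: T stays 463 K; PV = const ⇒ V₂ = 94.2 L, P₂ = 53.1 kPa.
W = nRT ln(V₂/V₁) = 1.30×8.314×463×ln(6.87) = 9650 J.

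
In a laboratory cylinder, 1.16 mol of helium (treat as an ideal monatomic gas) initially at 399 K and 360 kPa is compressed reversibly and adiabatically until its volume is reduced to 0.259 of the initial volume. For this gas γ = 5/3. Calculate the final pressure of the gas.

V₁ = nRT₁/P₁ = 1.16×8.314×399/360 = 10.7 L.
Adiabatic: TV^(γ−1) = const ⇒ T₂ = 399×(3.86)^0.667 = 982 K; PV^γ = const ⇒ P₂ = 3420 kPa.

3420 kPa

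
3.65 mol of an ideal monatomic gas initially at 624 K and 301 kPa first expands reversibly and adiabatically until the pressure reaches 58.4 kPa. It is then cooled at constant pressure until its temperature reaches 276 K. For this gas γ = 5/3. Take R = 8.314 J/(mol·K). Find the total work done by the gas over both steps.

V₁ = nRT₁/P₁ = 3.65×8.314×624/301 = 62.9 L.
Step 1 — Adiabatic: T₂/T₁ = (P₂/P₁)^((γ−1)/γ) ⇒ T₂ = 624×(0.194)^0.400 = 324 K; V₂ = 168 L.
ΔU = nCvΔT = 3.65×12.5×(324−624) = -13700 J.
Q = 0 for an adiabatic process, so W = −ΔU = 13700 J.
State after step 1: P = 58.4 kPa, V = 168 L, T = 324 K.
Step 2 — Isobaric: P stays 58.4 kPa; V/T = const ⇒ T₂ = 276 K, V₂ = 143 L.
W = PΔV = 58.4×(143−168) kPa·L = -1450 J.
ΔU = nCvΔT = 3.65×12.5×(276−324) = -2180 J.
Q = ΔU + W = nCpΔT = -3630 J.
Net over both steps: W = 12200 J, Q = -3630 J, ΔU = -15800 J.

12200 J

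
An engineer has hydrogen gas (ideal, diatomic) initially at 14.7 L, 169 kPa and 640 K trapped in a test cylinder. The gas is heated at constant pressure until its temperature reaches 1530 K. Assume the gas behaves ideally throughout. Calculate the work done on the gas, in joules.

-3450 J

n = P₁V₁/(RT₁) = 169×14.7/(8.314×640) = 0.467 mol.
Isobaric: P stays 169 kPa; V/T = const ⇒ T₂ = 1530 K, V₂ = 35.1 L.
W = PΔV = 169×(35.1−14.7) kPa·L = 3450 J.
Work done on the gas = −W_by = -3450 J.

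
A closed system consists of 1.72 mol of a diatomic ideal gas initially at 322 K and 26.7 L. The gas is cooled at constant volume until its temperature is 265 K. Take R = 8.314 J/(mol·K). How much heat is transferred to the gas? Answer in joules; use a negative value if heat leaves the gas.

-2040 J

P₁ = nRT₁/V₁ = 1.72×8.314×322/26.7 = 172 kPa.
Isochoric: V stays 26.7 L; P/T = const ⇒ T₂ = 265 K, P₂ = 142 kPa.
W = 0 (no volume change).
ΔU = nCvΔT = 1.72×20.8×(265−322) = -2040 J.
Q = ΔU = -2040 J.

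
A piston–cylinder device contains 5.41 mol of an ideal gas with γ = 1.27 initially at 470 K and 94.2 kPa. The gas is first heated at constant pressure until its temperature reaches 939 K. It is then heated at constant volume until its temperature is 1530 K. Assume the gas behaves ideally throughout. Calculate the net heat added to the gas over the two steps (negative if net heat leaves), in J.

V₁ = nRT₁/P₁ = 5.41×8.314×470/94.2 = 224 L.
Step 1 — Isobaric: P stays 94.2 kPa; V/T = const ⇒ T₂ = 939 K, V₂ = 448 L.
W = PΔV = 94.2×(448−224) kPa·L = 21100 J.
ΔU = nCvΔT = 5.41×30.8×(939−470) = 78100 J.
Q = ΔU + W = nCpΔT = 99200 J.
State after step 1: P = 94.2 kPa, V = 448 L, T = 939 K.
Step 2 — Isochoric: V stays 448 L; P/T = const ⇒ T₂ = 1530 K, P₂ = 153 kPa.
W = 0 (no volume change).
ΔU = nCvΔT = 5.41×30.8×(1530−939) = 98500 J.
Q = ΔU = 98500 J.
Net over both steps: W = 21100 J, Q = 198000 J, ΔU = 177000 J.

198000 J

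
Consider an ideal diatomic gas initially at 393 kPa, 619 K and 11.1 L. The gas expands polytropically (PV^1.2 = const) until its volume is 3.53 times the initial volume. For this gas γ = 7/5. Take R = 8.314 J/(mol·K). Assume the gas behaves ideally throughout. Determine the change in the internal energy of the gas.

n = P₁V₁/(RT₁) = 393×11.1/(8.314×619) = 0.848 mol.
Polytropic n=1.2: T₂ = T₁(V₁/V₂)^(n−1) = 619×(0.283)^0.20 = 481 K; P₂ = P₁(V₁/V₂)^n = 86.5 kPa.
For an ideal gas ΔU = nCvΔT with Cv = (5/2)R = 20.8 J/(mol·K).
ΔU = 0.848×20.8×(481−619) = -2430 J.

-2430 J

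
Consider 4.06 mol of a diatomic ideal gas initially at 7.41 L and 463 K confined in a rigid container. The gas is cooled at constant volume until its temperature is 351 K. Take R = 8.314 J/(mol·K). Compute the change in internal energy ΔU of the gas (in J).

-9450 J

P₁ = nRT₁/V₁ = 4.06×8.314×463/7.41 = 2110 kPa.
Isochoric: V stays 7.41 L; P/T = const ⇒ T₂ = 351 K, P₂ = 1600 kPa.
For an ideal gas ΔU = nCvΔT with Cv = (5/2)R = 20.8 J/(mol·K).
ΔU = 4.06×20.8×(351−463) = -9450 J.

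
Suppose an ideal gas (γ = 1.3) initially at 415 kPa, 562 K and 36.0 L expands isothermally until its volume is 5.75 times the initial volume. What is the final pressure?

Isothermal: T stays 562 K; PV = const ⇒ V₂ = 207 L, P₂ = 72.2 kPa.

72.2 kPa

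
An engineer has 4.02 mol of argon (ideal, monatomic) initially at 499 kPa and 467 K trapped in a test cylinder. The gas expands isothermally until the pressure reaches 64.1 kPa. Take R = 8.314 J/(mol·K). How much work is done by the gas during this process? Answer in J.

V₁ = nRT₁/P₁ = 4.02×8.314×467/499 = 31.3 L.
Isothermal: T stays 467 K; PV = const ⇒ V₂ = 243 L, P₂ = 64.1 kPa.
W = nRT ln(V₂/V₁) = 4.02×8.314×467×ln(7.78) = 32000 J.

32000 J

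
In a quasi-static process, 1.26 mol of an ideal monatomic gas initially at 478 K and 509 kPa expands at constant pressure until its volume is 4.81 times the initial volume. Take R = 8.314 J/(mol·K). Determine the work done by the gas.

V₁ = nRT₁/P₁ = 1.26×8.314×478/509 = 9.84 L.
Isobaric: P stays 509 kPa; V/T = const ⇒ T₂ = 2300 K, V₂ = 47.3 L.
W = PΔV = 509×(47.3−9.84) kPa·L = 19100 J.

19100 J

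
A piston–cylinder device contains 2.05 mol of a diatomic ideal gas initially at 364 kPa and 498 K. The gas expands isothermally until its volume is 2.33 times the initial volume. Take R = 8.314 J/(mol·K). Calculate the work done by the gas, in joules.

V₁ = nRT₁/P₁ = 2.05×8.314×498/364 = 23.3 L.
Isothermal: T stays 498 K; PV = const ⇒ V₂ = 54.3 L, P₂ = 156 kPa.
W = nRT ln(V₂/V₁) = 2.05×8.314×498×ln(2.33) = 7180 J.

7180 J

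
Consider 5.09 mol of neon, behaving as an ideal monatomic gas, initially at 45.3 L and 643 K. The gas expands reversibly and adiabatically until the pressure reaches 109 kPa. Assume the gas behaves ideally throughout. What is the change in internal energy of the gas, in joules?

P₁ = nRT₁/V₁ = 5.09×8.314×643/45.3 = 601 kPa.
Adiabatic: T₂/T₁ = (P₂/P₁)^((γ−1)/γ) ⇒ T₂ = 643×(0.181)^0.400 = 325 K; V₂ = 126 L.
For an ideal gas ΔU = nCvΔT with Cv = (3/2)R = 12.5 J/(mol·K).
ΔU = 5.09×12.5×(325−643) = -20200 J.

-20200 J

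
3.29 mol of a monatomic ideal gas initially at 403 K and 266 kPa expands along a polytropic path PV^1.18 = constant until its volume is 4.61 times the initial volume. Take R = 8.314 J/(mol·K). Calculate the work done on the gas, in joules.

V₁ = nRT₁/P₁ = 3.29×8.314×403/266 = 41.4 L.
Polytropic n=1.18: T₂ = T₁(V₁/V₂)^(n−1) = 403×(0.217)^0.18 = 306 K; P₂ = P₁(V₁/V₂)^n = 43.8 kPa.
W = (P₁V₁−P₂V₂)/(n−1) = (266×41.4−43.8×191)/0.18 = 14700 J.
Work done on the gas = −W_by = -14700 J.

-14700 J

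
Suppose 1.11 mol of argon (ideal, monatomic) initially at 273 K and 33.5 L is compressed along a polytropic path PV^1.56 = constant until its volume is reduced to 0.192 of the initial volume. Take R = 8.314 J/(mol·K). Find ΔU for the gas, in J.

P₁ = nRT₁/V₁ = 1.11×8.314×273/33.5 = 75.2 kPa.
Polytropic n=1.56: T₂ = T₁(V₁/V₂)^(n−1) = 273×(5.21)^0.56 = 688 K; P₂ = P₁(V₁/V₂)^n = 987 kPa.
For an ideal gas ΔU = nCvΔT with Cv = (3/2)R = 12.5 J/(mol·K).
ΔU = 1.11×12.5×(688−273) = 5740 J.

5740 J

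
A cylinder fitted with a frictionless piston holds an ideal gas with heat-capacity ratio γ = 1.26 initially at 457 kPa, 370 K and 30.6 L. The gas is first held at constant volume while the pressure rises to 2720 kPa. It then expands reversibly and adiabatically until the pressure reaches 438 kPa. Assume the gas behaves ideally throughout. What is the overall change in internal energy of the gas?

n = P₁V₁/(RT₁) = 457×30.6/(8.314×370) = 4.55 mol.
Step 1 — Isochoric: V stays 30.6 L; P/T = const ⇒ T₂ = 2200 K, P₂ = 2720 kPa.
W = 0 (no volume change).
ΔU = nCvΔT = 4.55×32.0×(2200−370) = 266000 J.
Q = ΔU = 266000 J.
State after step 1: P = 2720 kPa, V = 30.6 L, T = 2200 K.
Step 2 — Adiabatic: T₂/T₁ = (P₂/P₁)^((γ−1)/γ) ⇒ T₂ = 2200×(0.161)^0.206 = 1510 K; V₂ = 130 L.
ΔU = nCvΔT = 4.55×32.0×(1510−2200) = -101000 J.
Q = 0 for an adiabatic process, so W = −ΔU = 101000 J.
Net over both steps: W = 101000 J, Q = 266000 J, ΔU = 166000 J.

166000 J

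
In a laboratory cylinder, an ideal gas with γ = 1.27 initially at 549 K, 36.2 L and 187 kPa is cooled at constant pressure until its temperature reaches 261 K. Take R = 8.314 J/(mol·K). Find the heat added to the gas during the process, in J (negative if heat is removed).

n = P₁V₁/(RT₁) = 187×36.2/(8.314×549) = 1.48 mol.
Isobaric: P stays 187 kPa; V/T = const ⇒ T₂ = 261 K, V₂ = 17.2 L.
W = PΔV = 187×(17.2−36.2) kPa·L = -3550 J.
ΔU = nCvΔT = 1.48×30.8×(261−549) = -13200 J.
Q = ΔU + W = nCpΔT = -16700 J.

-16700 J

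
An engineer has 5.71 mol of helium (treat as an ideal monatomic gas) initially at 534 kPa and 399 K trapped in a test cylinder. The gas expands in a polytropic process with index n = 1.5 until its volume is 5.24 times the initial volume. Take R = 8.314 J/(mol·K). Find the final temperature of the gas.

174 K

V₁ = nRT₁/P₁ = 5.71×8.314×399/534 = 35.5 L.
Polytropic n=1.5: T₂ = T₁(V₁/V₂)^(n−1) = 399×(0.191)^0.50 = 174 K; P₂ = P₁(V₁/V₂)^n = 44.5 kPa.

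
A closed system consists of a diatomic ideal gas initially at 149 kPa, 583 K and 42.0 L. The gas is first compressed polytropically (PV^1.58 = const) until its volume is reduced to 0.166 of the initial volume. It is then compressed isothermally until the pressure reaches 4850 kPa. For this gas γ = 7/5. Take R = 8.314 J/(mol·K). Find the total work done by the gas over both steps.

-31200 J

n = P₁V₁/(RT₁) = 149×42.0/(8.314×583) = 1.29 mol.
Step 1 — Polytropic n=1.58: T₂ = T₁(V₁/V₂)^(n−1) = 583×(6.02)^0.58 = 1650 K; P₂ = P₁(V₁/V₂)^n = 2540 kPa.
W = (P₁V₁−P₂V₂)/(n−1) = (149×42.0−2540×6.97)/0.58 = -19800 J.
ΔU = nCvΔT = 1.29×20.8×(1650−583) = 28700 J.
Q = ΔU + W = 8900 J.
State after step 1: P = 2540 kPa, V = 6.97 L, T = 1650 K.
Step 2 — Isothermal: T stays 1650 K; PV = const ⇒ V₂ = 3.66 L, P₂ = 4850 kPa.
ΔU = 0 (ideal gas, T constant).
W = nRT ln(V₂/V₁) = 1.29×8.314×1650×ln(0.524) = -11400 J.
Q = ΔU + W = -11400 J.
Net over both steps: W = -31200 J, Q = -2540 J, ΔU = 28700 J.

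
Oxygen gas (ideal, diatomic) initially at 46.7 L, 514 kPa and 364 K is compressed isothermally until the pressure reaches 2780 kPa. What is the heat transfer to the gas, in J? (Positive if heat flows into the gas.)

-40500 J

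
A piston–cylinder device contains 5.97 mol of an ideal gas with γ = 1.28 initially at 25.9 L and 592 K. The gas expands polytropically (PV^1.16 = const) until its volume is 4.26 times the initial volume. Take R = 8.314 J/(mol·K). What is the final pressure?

211 kPa

P₁ = nRT₁/V₁ = 5.97×8.314×592/25.9 = 1130 kPa.
Polytropic n=1.16: T₂ = T₁(V₁/V₂)^(n−1) = 592×(0.235)^0.16 = 469 K; P₂ = P₁(V₁/V₂)^n = 211 kPa.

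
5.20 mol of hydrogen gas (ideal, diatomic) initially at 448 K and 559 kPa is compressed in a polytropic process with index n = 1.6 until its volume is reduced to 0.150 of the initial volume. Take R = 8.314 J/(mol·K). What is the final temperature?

1400 K

V₁ = nRT₁/P₁ = 5.20×8.314×448/559 = 34.6 L.
Polytropic n=1.6: T₂ = T₁(V₁/V₂)^(n−1) = 448×(6.67)^0.60 = 1400 K; P₂ = P₁(V₁/V₂)^n = 11600 kPa.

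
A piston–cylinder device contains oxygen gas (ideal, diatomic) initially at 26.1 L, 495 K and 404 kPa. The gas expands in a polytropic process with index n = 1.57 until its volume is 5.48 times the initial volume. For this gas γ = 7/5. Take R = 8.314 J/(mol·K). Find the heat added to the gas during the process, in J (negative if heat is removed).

-4880 J

n = P₁V₁/(RT₁) = 404×26.1/(8.314×495) = 2.56 mol.
Polytropic n=1.57: T₂ = T₁(V₁/V₂)^(n−1) = 495×(0.182)^0.57 = 188 K; P₂ = P₁(V₁/V₂)^n = 28.0 kPa.
W = (P₁V₁−P₂V₂)/(n−1) = (404×26.1−28.0×143)/0.57 = 11500 J.
ΔU = nCvΔT = 2.56×20.8×(188−495) = -16400 J.
Q = ΔU + W = -4880 J.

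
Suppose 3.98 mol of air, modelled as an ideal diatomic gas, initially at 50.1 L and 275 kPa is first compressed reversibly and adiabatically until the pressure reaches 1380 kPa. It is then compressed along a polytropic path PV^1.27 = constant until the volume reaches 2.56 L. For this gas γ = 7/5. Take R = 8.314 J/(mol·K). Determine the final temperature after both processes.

1080 K

T₁ = P₁V₁/(nR) = 275×50.1/(3.98×8.314) = 416 K.
Step 1 — Adiabatic: T₂/T₁ = (P₂/P₁)^((γ−1)/γ) ⇒ T₂ = 416×(5.02)^0.286 = 660 K; V₂ = 15.8 L.
ΔU = nCvΔT = 3.98×20.8×(660−416) = 20200 J.
Q = 0 for an adiabatic process, so W = −ΔU = -20200 J.
State after step 1: P = 1380 kPa, V = 15.8 L, T = 660 K.
Step 2 — Polytropic n=1.27: T₂ = T₁(V₁/V₂)^(n−1) = 660×(6.18)^0.27 = 1080 K; P₂ = P₁(V₁/V₂)^n = 14000 kPa.
W = (P₁V₁−P₂V₂)/(n−1) = (1380×15.8−14000×2.56)/0.27 = -51400 J.
ΔU = nCvΔT = 3.98×20.8×(1080−660) = 34700 J.
Q = ΔU + W = -16700 J.
Net over both steps: W = -71600 J, Q = -16700 J, ΔU = 54900 J.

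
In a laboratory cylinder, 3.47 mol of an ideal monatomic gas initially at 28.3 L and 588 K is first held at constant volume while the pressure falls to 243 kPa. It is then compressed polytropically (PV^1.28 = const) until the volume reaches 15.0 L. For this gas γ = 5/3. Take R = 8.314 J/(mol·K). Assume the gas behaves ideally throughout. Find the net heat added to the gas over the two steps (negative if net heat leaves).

P₁ = nRT₁/V₁ = 3.47×8.314×588/28.3 = 599 kPa.
Step 1 — Isochoric: V stays 28.3 L; P/T = const ⇒ T₂ = 238 K, P₂ = 243 kPa.
W = 0 (no volume change).
ΔU = nCvΔT = 3.47×12.5×(238−588) = -15100 J.
Q = ΔU = -15100 J.
State after step 1: P = 243 kPa, V = 28.3 L, T = 238 K.
Step 2 — Polytropic n=1.28: T₂ = T₁(V₁/V₂)^(n−1) = 238×(1.89)^0.28 = 285 K; P₂ = P₁(V₁/V₂)^n = 548 kPa.
W = (P₁V₁−P₂V₂)/(n−1) = (243×28.3−548×15.0)/0.28 = -4780 J.
ΔU = nCvΔT = 3.47×12.5×(285−238) = 2010 J.
Q = ΔU + W = -2770 J.
Net over both steps: W = -4780 J, Q = -17900 J, ΔU = -13100 J.

-17900 J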